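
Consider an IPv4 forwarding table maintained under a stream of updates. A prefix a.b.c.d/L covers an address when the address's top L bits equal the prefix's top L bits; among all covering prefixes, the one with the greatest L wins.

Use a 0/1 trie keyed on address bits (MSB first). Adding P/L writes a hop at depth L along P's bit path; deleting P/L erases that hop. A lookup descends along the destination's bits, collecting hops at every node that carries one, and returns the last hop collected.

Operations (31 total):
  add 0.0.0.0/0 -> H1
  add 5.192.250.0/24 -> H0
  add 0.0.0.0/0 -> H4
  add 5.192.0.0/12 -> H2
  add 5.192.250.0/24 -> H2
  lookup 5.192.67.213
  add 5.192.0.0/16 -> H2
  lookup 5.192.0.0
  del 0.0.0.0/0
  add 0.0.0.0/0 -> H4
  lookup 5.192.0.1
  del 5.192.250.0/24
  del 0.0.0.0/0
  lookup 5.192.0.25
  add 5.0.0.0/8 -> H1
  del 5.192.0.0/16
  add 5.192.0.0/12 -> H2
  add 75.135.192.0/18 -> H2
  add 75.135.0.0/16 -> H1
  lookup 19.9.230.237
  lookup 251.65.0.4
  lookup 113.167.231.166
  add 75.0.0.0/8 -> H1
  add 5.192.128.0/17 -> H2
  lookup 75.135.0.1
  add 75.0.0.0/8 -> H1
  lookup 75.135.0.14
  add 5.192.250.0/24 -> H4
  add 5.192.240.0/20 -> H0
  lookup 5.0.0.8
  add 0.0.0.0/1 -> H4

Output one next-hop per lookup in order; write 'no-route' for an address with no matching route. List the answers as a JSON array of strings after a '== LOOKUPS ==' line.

Process each operation:
  add 0.0.0.0/0 -> H1 at depth 0
  add 5.192.250.0/24 -> H0 at depth 24
  add 0.0.0.0/0 -> H4 at depth 0
  add 5.192.0.0/12 -> H2 at depth 12
  add 5.192.250.0/24 -> H2 at depth 24
  Q 5.192.67.213: descend 0000010111000000 ; hops seen [H4,H2] ; pick H2
  add 5.192.0.0/16 -> H2 at depth 16
  Q 5.192.0.0: descend 0000010111000000 ; hops seen [H4,H2,H2] ; pick H2
  del 0.0.0.0/0 (clear depth 0)
  add 0.0.0.0/0 -> H4 at depth 0
  Q 5.192.0.1: descend 0000010111000000 ; hops seen [H4,H2,H2] ; pick H2
  del 5.192.250.0/24 (clear depth 24)
  del 0.0.0.0/0 (clear depth 0)
  Q 5.192.0.25: descend 0000010111000000 ; hops seen [H2,H2] ; pick H2
  add 5.0.0.0/8 -> H1 at depth 8
  del 5.192.0.0/16 (clear depth 16)
  add 5.192.0.0/12 -> H2 at depth 12
  add 75.135.192.0/18 -> H2 at depth 18
  add 75.135.0.0/16 -> H1 at depth 16
  Q 19.9.230.237: descend 000 ; hops seen [∅] ; pick no-route
  Q 251.65.0.4: descend ε ; hops seen [∅] ; pick no-route
  Q 113.167.231.166: descend 01 ; hops seen [∅] ; pick no-route
  add 75.0.0.0/8 -> H1 at depth 8
  add 5.192.128.0/17 -> H2 at depth 17
  Q 75.135.0.1: descend 0100101110000111 ; hops seen [H1,H1] ; pick H1
  add 75.0.0.0/8 -> H1 at depth 8
  Q 75.135.0.14: descend 0100101110000111 ; hops seen [H1,H1] ; pick H1
  add 5.192.250.0/24 -> H4 at depth 24
  add 5.192.240.0/20 -> H0 at depth 20
  Q 5.0.0.8: descend 00000101 ; hops seen [H1] ; pick H1
  add 0.0.0.0/1 -> H4 at depth 1

== LOOKUPS ==
["H2","H2","H2","H2","no-route","no-route","no-route","H1","H1","H1"]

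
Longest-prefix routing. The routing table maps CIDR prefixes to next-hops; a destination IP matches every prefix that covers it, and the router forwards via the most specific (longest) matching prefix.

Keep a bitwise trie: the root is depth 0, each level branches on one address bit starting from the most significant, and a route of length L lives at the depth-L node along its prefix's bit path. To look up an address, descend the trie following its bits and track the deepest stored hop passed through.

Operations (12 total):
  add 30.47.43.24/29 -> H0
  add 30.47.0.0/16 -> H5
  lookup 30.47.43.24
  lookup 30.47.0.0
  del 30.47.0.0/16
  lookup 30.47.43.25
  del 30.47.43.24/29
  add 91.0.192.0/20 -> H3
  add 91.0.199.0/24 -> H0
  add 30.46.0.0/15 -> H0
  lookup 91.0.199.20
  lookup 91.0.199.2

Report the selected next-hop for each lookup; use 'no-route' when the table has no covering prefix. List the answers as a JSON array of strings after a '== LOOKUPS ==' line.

Apply in order:
  + 30.47.43.24/29 (H0) depth=29
  + 30.47.0.0/16 (H5) depth=16
  ? 30.47.43.24  path d0:-→d1:-→d2:-→d3:-→d4:-→d5:-→d6:-→d7:-→d8:-→d9:-→d10:-→d11:-→d12:-→d13:-→d14:-→d15:-→d16:H5→d17:-→d18:-→d19:-→d20:-→d21:-→d22:-→d23:-→d24:-→d25:-→d26:-→d27:-→d28:-→d29:H0  best=H0
  ? 30.47.0.0  path d0:-→d1:-→d2:-→d3:-→d4:-→d5:-→d6:-→d7:-→d8:-→d9:-→d10:-→d11:-→d12:-→d13:-→d14:-→d15:-→d16:H5→d17:-→d18:-  best=H5
  del 30.47.0.0/16 (clear depth 16)
  ? 30.47.43.25  path d0:-→d1:-→d2:-→d3:-→d4:-→d5:-→d6:-→d7:-→d8:-→d9:-→d10:-→d11:-→d12:-→d13:-→d14:-→d15:-→d16:-→d17:-→d18:-→d19:-→d20:-→d21:-→d22:-→d23:-→d24:-→d25:-→d26:-→d27:-→d28:-→d29:H0  best=H0
  del 30.47.43.24/29 (clear depth 29)
  + 91.0.192.0/20 (H3) depth=20
  + 91.0.199.0/24 (H0) depth=24
  + 30.46.0.0/15 (H0) depth=15
  ? 91.0.199.20  path d0:-→d1:-→d2:-→d3:-→d4:-→d5:-→d6:-→d7:-→d8:-→d9:-→d10:-→d11:-→d12:-→d13:-→d14:-→d15:-→d16:-→d17:-→d18:-→d19:-→d20:H3→d21:-→d22:-→d23:-→d24:H0  best=H0
  ? 91.0.199.2  path d0:-→d1:-→d2:-→d3:-→d4:-→d5:-→d6:-→d7:-→d8:-→d9:-→d10:-→d11:-→d12:-→d13:-→d14:-→d15:-→d16:-→d17:-→d18:-→d19:-→d20:H3→d21:-→d22:-→d23:-→d24:H0  best=H0

== LOOKUPS ==
["H0","H5","H0","H0","H0"]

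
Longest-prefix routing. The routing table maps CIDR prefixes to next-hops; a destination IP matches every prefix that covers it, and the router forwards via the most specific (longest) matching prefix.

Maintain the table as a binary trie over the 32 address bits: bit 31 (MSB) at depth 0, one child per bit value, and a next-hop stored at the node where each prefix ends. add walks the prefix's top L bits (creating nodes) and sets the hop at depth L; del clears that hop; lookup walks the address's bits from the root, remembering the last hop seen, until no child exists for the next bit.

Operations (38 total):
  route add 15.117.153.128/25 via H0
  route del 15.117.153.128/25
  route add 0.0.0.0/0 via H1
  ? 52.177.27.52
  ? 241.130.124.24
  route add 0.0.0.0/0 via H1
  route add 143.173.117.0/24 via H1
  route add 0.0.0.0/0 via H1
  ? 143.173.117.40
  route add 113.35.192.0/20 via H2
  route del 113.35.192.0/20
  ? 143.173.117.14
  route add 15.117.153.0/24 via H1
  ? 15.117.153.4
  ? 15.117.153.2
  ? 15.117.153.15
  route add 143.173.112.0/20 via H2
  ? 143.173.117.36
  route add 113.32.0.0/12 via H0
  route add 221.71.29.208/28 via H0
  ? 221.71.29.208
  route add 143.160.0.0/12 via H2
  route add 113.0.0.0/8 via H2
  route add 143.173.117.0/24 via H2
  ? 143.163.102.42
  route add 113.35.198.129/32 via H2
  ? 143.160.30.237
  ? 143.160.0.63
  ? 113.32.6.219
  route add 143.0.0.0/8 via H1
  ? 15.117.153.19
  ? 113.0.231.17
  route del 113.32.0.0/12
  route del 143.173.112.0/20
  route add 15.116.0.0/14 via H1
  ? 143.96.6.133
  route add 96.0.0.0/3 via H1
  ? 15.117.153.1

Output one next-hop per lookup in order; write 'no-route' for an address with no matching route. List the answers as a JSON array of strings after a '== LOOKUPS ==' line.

Process each operation:
  + 15.117.153.128/25 (H0) depth=25
  del 15.117.153.128/25 (clear depth 25)
  + 0.0.0.0/0 (H1) depth=0
  ? 52.177.27.52  path d0:H1→d1:-→d2:-  best=H1
  ? 241.130.124.24  path d0:H1  best=H1
  + 0.0.0.0/0 (H1) depth=0
  + 143.173.117.0/24 (H1) depth=24
  + 0.0.0.0/0 (H1) depth=0
  ? 143.173.117.40  path d0:H1→d1:-→d2:-→d3:-→d4:-→d5:-→d6:-→d7:-→d8:-→d9:-→d10:-→d11:-→d12:-→d13:-→d14:-→d15:-→d16:-→d17:-→d18:-→d19:-→d20:-→d21:-→d22:-→d23:-→d24:H1  best=H1
  + 113.35.192.0/20 (H2) depth=20
  del 113.35.192.0/20 (clear depth 20)
  ? 143.173.117.14  path d0:H1→d1:-→d2:-→d3:-→d4:-→d5:-→d6:-→d7:-→d8:-→d9:-→d10:-→d11:-→d12:-→d13:-→d14:-→d15:-→d16:-→d17:-→d18:-→d19:-→d20:-→d21:-→d22:-→d23:-→d24:H1  best=H1
  + 15.117.153.0/24 (H1) depth=24
  ? 15.117.153.4  path d0:H1→d1:-→d2:-→d3:-→d4:-→d5:-→d6:-→d7:-→d8:-→d9:-→d10:-→d11:-→d12:-→d13:-→d14:-→d15:-→d16:-→d17:-→d18:-→d19:-→d20:-→d21:-→d22:-→d23:-→d24:H1  best=H1
  ? 15.117.153.2  path d0:H1→d1:-→d2:-→d3:-→d4:-→d5:-→d6:-→d7:-→d8:-→d9:-→d10:-→d11:-→d12:-→d13:-→d14:-→d15:-→d16:-→d17:-→d18:-→d19:-→d20:-→d21:-→d22:-→d23:-→d24:H1  best=H1
  ? 15.117.153.15  path d0:H1→d1:-→d2:-→d3:-→d4:-→d5:-→d6:-→d7:-→d8:-→d9:-→d10:-→d11:-→d12:-→d13:-→d14:-→d15:-→d16:-→d17:-→d18:-→d19:-→d20:-→d21:-→d22:-→d23:-→d24:H1  best=H1
  + 143.173.112.0/20 (H2) depth=20
  ? 143.173.117.36  path d0:H1→d1:-→d2:-→d3:-→d4:-→d5:-→d6:-→d7:-→d8:-→d9:-→d10:-→d11:-→d12:-→d13:-→d14:-→d15:-→d16:-→d17:-→d18:-→d19:-→d20:H2→d21:-→d22:-→d23:-→d24:H1  best=H1
  + 113.32.0.0/12 (H0) depth=12
  + 221.71.29.208/28 (H0) depth=28
  ? 221.71.29.208  path d0:H1→d1:-→d2:-→d3:-→d4:-→d5:-→d6:-→d7:-→d8:-→d9:-→d10:-→d11:-→d12:-→d13:-→d14:-→d15:-→d16:-→d17:-→d18:-→d19:-→d20:-→d21:-→d22:-→d23:-→d24:-→d25:-→d26:-→d27:-→d28:H0  best=H0
  + 143.160.0.0/12 (H2) depth=12
  + 113.0.0.0/8 (H2) depth=8
  + 143.173.117.0/24 (H2) depth=24
  ? 143.163.102.42  path d0:H1→d1:-→d2:-→d3:-→d4:-→d5:-→d6:-→d7:-→d8:-→d9:-→d10:-→d11:-→d12:H2  best=H2
  + 113.35.198.129/32 (H2) depth=32
  ? 143.160.30.237  path d0:H1→d1:-→d2:-→d3:-→d4:-→d5:-→d6:-→d7:-→d8:-→d9:-→d10:-→d11:-→d12:H2  best=H2
  ? 143.160.0.63  path d0:H1→d1:-→d2:-→d3:-→d4:-→d5:-→d6:-→d7:-→d8:-→d9:-→d10:-→d11:-→d12:H2  best=H2
  ? 113.32.6.219  path d0:H1→d1:-→d2:-→d3:-→d4:-→d5:-→d6:-→d7:-→d8:H2→d9:-→d10:-→d11:-→d12:H0→d13:-→d14:-  best=H0
  + 143.0.0.0/8 (H1) depth=8
  ? 15.117.153.19  path d0:H1→d1:-→d2:-→d3:-→d4:-→d5:-→d6:-→d7:-→d8:-→d9:-→d10:-→d11:-→d12:-→d13:-→d14:-→d15:-→d16:-→d17:-→d18:-→d19:-→d20:-→d21:-→d22:-→d23:-→d24:H1  best=H1
  ? 113.0.231.17  path d0:H1→d1:-→d2:-→d3:-→d4:-→d5:-→d6:-→d7:-→d8:H2→d9:-→d10:-  best=H2
  del 113.32.0.0/12 (clear depth 12)
  del 143.173.112.0/20 (clear depth 20)
  + 15.116.0.0/14 (H1) depth=14
  ? 143.96.6.133  path d0:H1→d1:-→d2:-→d3:-→d4:-→d5:-→d6:-→d7:-→d8:H1  best=H1
  + 96.0.0.0/3 (H1) depth=3
  ? 15.117.153.1  path d0:H1→d1:-→d2:-→d3:-→d4:-→d5:-→d6:-→d7:-→d8:-→d9:-→d10:-→d11:-→d12:-→d13:-→d14:H1→d15:-→d16:-→d17:-→d18:-→d19:-→d20:-→d21:-→d22:-→d23:-→d24:H1  best=H1

== LOOKUPS ==
["H1","H1","H1","H1","H1","H1","H1","H1","H0","H2","H2","H2","H0","H1","H2","H1","H1"]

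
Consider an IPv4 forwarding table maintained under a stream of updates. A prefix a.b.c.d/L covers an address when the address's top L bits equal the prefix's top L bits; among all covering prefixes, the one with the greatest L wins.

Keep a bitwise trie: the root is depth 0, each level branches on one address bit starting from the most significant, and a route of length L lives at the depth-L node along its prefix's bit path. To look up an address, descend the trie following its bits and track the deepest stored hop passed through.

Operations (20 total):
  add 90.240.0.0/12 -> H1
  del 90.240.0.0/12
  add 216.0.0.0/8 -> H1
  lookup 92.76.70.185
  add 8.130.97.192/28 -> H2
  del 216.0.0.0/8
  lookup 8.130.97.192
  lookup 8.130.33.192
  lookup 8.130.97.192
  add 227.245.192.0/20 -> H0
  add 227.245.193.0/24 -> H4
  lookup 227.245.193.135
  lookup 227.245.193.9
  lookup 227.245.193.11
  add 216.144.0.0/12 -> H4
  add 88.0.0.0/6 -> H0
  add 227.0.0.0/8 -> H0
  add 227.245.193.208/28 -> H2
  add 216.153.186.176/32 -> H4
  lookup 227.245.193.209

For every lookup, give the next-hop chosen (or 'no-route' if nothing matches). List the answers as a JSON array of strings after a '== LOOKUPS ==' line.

Trace:
  add 90.240.0.0/12 -> H1 at depth 12
  del 90.240.0.0/12 (clear depth 12)
  add 216.0.0.0/8 -> H1 at depth 8
  ? 92.76.70.185  path d0:-→d1:-→d2:-→d3:-→d4:-→d5:-  best=no-route
  add 8.130.97.192/28 -> H2 at depth 28
  del 216.0.0.0/8 (clear depth 8)
  ? 8.130.97.192  path d0:-→d1:-→d2:-→d3:-→d4:-→d5:-→d6:-→d7:-→d8:-→d9:-→d10:-→d11:-→d12:-→d13:-→d14:-→d15:-→d16:-→d17:-→d18:-→d19:-→d20:-→d21:-→d22:-→d23:-→d24:-→d25:-→d26:-→d27:-→d28:H2  best=H2
  ? 8.130.33.192  path d0:-→d1:-→d2:-→d3:-→d4:-→d5:-→d6:-→d7:-→d8:-→d9:-→d10:-→d11:-→d12:-→d13:-→d14:-→d15:-→d16:-→d17:-  best=no-route
  ? 8.130.97.192  path d0:-→d1:-→d2:-→d3:-→d4:-→d5:-→d6:-→d7:-→d8:-→d9:-→d10:-→d11:-→d12:-→d13:-→d14:-→d15:-→d16:-→d17:-→d18:-→d19:-→d20:-→d21:-→d22:-→d23:-→d24:-→d25:-→d26:-→d27:-→d28:H2  best=H2
  add 227.245.192.0/20 -> H0 at depth 20
  add 227.245.193.0/24 -> H4 at depth 24
  ? 227.245.193.135  path d0:-→d1:-→d2:-→d3:-→d4:-→d5:-→d6:-→d7:-→d8:-→d9:-→d10:-→d11:-→d12:-→d13:-→d14:-→d15:-→d16:-→d17:-→d18:-→d19:-→d20:H0→d21:-→d22:-→d23:-→d24:H4  best=H4
  ? 227.245.193.9  path d0:-→d1:-→d2:-→d3:-→d4:-→d5:-→d6:-→d7:-→d8:-→d9:-→d10:-→d11:-→d12:-→d13:-→d14:-→d15:-→d16:-→d17:-→d18:-→d19:-→d20:H0→d21:-→d22:-→d23:-→d24:H4  best=H4
  ? 227.245.193.11  path d0:-→d1:-→d2:-→d3:-→d4:-→d5:-→d6:-→d7:-→d8:-→d9:-→d10:-→d11:-→d12:-→d13:-→d14:-→d15:-→d16:-→d17:-→d18:-→d19:-→d20:H0→d21:-→d22:-→d23:-→d24:H4  best=H4
  add 216.144.0.0/12 -> H4 at depth 12
  add 88.0.0.0/6 -> H0 at depth 6
  add 227.0.0.0/8 -> H0 at depth 8
  add 227.245.193.208/28 -> H2 at depth 28
  add 216.153.186.176/32 -> H4 at depth 32
  ? 227.245.193.209  path d0:-→d1:-→d2:-→d3:-→d4:-→d5:-→d6:-→d7:-→d8:H0→d9:-→d10:-→d11:-→d12:-→d13:-→d14:-→d15:-→d16:-→d17:-→d18:-→d19:-→d20:H0→d21:-→d22:-→d23:-→d24:H4→d25:-→d26:-→d27:-→d28:H2  best=H2

== LOOKUPS ==
["no-route","H2","no-route","H2","H4","H4","H4","H2"]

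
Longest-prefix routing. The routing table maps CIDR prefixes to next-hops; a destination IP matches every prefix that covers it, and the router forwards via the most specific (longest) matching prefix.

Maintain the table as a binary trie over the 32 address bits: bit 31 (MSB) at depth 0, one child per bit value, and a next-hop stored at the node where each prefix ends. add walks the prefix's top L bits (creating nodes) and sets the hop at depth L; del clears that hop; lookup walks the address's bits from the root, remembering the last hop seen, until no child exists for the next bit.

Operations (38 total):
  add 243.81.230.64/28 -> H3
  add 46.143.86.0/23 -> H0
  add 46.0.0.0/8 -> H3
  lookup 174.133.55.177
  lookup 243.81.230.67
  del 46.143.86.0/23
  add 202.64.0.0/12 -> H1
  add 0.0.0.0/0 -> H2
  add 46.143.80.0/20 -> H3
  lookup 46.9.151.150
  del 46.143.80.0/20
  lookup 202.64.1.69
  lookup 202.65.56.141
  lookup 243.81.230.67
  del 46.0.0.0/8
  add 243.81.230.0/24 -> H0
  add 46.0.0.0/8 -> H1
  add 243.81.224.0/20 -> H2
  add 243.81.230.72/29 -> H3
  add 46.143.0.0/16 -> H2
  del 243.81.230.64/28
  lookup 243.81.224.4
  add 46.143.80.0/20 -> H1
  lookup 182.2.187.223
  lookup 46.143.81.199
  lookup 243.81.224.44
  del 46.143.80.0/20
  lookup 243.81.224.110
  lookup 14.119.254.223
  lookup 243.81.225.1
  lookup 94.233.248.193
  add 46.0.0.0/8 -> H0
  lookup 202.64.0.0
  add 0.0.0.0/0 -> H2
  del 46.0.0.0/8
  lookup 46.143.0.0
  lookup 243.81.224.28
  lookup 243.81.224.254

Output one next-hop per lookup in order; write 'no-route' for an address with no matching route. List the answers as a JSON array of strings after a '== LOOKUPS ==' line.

Process each operation:
  + 243.81.230.64/28 (H3) depth=28
  + 46.143.86.0/23 (H0) depth=23
  + 46.0.0.0/8 (H3) depth=8
  lookup 174.133.55.177: bits 1 walk d0:-→d1:- -> no-route
  lookup 243.81.230.67: bits 1111001101010001111001100100 walk d0:-→d1:-→d2:-→d3:-→d4:-→d5:-→d6:-→d7:-→d8:-→d9:-→d10:-→d11:-→d12:-→d13:-→d14:-→d15:-→d16:-→d17:-→d18:-→d19:-→d20:-→d21:-→d22:-→d23:-→d24:-→d25:-→d26:-→d27:-→d28:H3 -> H3
  - 46.143.86.0/23 clear@23
  + 202.64.0.0/12 (H1) depth=12
  + 0.0.0.0/0 (H2) depth=0
  + 46.143.80.0/20 (H3) depth=20
  lookup 46.9.151.150: bits 00101110 walk d0:H2→d1:-→d2:-→d3:-→d4:-→d5:-→d6:-→d7:-→d8:H3 -> H3
  - 46.143.80.0/20 clear@20
  lookup 202.64.1.69: bits 110010100100 walk d0:H2→d1:-→d2:-→d3:-→d4:-→d5:-→d6:-→d7:-→d8:-→d9:-→d10:-→d11:-→d12:H1 -> H1
  lookup 202.65.56.141: bits 110010100100 walk d0:H2→d1:-→d2:-→d3:-→d4:-→d5:-→d6:-→d7:-→d8:-→d9:-→d10:-→d11:-→d12:H1 -> H1
  lookup 243.81.230.67: bits 1111001101010001111001100100 walk d0:H2→d1:-→d2:-→d3:-→d4:-→d5:-→d6:-→d7:-→d8:-→d9:-→d10:-→d11:-→d12:-→d13:-→d14:-→d15:-→d16:-→d17:-→d18:-→d19:-→d20:-→d21:-→d22:-→d23:-→d24:-→d25:-→d26:-→d27:-→d28:H3 -> H3
  - 46.0.0.0/8 clear@8
  + 243.81.230.0/24 (H0) depth=24
  + 46.0.0.0/8 (H1) depth=8
  + 243.81.224.0/20 (H2) depth=20
  + 243.81.230.72/29 (H3) depth=29
  + 46.143.0.0/16 (H2) depth=16
  - 243.81.230.64/28 clear@28
  lookup 243.81.224.4: bits 111100110101000111100 walk d0:H2→d1:-→d2:-→d3:-→d4:-→d5:-→d6:-→d7:-→d8:-→d9:-→d10:-→d11:-→d12:-→d13:-→d14:-→d15:-→d16:-→d17:-→d18:-→d19:-→d20:H2→d21:- -> H2
  + 46.143.80.0/20 (H1) depth=20
  lookup 182.2.187.223: bits 1 walk d0:H2→d1:- -> H2
  lookup 46.143.81.199: bits 001011101000111101010 walk d0:H2→d1:-→d2:-→d3:-→d4:-→d5:-→d6:-→d7:-→d8:H1→d9:-→d10:-→d11:-→d12:-→d13:-→d14:-→d15:-→d16:H2→d17:-→d18:-→d19:-→d20:H1→d21:- -> H1
  lookup 243.81.224.44: bits 111100110101000111100 walk d0:H2→d1:-→d2:-→d3:-→d4:-→d5:-→d6:-→d7:-→d8:-→d9:-→d10:-→d11:-→d12:-→d13:-→d14:-→d15:-→d16:-→d17:-→d18:-→d19:-→d20:H2→d21:- -> H2
  - 46.143.80.0/20 clear@20
  lookup 243.81.224.110: bits 111100110101000111100 walk d0:H2→d1:-→d2:-→d3:-→d4:-→d5:-→d6:-→d7:-→d8:-→d9:-→d10:-→d11:-→d12:-→d13:-→d14:-→d15:-→d16:-→d17:-→d18:-→d19:-→d20:H2→d21:- -> H2
  lookup 14.119.254.223: bits 00 walk d0:H2→d1:-→d2:- -> H2
  lookup 243.81.225.1: bits 111100110101000111100 walk d0:H2→d1:-→d2:-→d3:-→d4:-→d5:-→d6:-→d7:-→d8:-→d9:-→d10:-→d11:-→d12:-→d13:-→d14:-→d15:-→d16:-→d17:-→d18:-→d19:-→d20:H2→d21:- -> H2
  lookup 94.233.248.193: bits 0 walk d0:H2→d1:- -> H2
  + 46.0.0.0/8 (H0) depth=8
  lookup 202.64.0.0: bits 110010100100 walk d0:H2→d1:-→d2:-→d3:-→d4:-→d5:-→d6:-→d7:-→d8:-→d9:-→d10:-→d11:-→d12:H1 -> H1
  + 0.0.0.0/0 (H2) depth=0
  - 46.0.0.0/8 clear@8
  lookup 46.143.0.0: bits 00101110100011110 walk d0:H2→d1:-→d2:-→d3:-→d4:-→d5:-→d6:-→d7:-→d8:-→d9:-→d10:-→d11:-→d12:-→d13:-→d14:-→d15:-→d16:H2→d17:- -> H2
  lookup 243.81.224.28: bits 111100110101000111100 walk d0:H2→d1:-→d2:-→d3:-→d4:-→d5:-→d6:-→d7:-→d8:-→d9:-→d10:-→d11:-→d12:-→d13:-→d14:-→d15:-→d16:-→d17:-→d18:-→d19:-→d20:H2→d21:- -> H2
  lookup 243.81.224.254: bits 111100110101000111100 walk d0:H2→d1:-→d2:-→d3:-→d4:-→d5:-→d6:-→d7:-→d8:-→d9:-→d10:-→d11:-→d12:-→d13:-→d14:-→d15:-→d16:-→d17:-→d18:-→d19:-→d20:H2→d21:- -> H2

== LOOKUPS ==
["no-route","H3","H3","H1","H1","H3","H2","H2","H1","H2","H2","H2","H2","H2","H1","H2","H2","H2"]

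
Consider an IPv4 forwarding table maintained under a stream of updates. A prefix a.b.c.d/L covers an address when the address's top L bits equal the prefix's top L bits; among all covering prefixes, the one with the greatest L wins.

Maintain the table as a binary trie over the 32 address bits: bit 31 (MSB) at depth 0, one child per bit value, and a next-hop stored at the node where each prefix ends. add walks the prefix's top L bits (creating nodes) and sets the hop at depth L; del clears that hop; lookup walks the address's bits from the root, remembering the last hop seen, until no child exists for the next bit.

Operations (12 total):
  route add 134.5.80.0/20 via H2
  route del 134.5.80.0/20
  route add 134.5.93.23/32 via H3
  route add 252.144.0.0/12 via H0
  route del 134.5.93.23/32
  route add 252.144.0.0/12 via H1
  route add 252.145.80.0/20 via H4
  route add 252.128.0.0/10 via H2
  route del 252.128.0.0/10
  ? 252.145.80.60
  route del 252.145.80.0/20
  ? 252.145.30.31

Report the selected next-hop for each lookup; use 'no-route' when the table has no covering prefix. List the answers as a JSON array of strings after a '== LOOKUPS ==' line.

Apply in order:
  add 134.5.80.0/20 -> H2 at depth 20
  - 134.5.80.0/20 clear@20
  add 134.5.93.23/32 -> H3 at depth 32
  add 252.144.0.0/12 -> H0 at depth 12
  - 134.5.93.23/32 clear@32
  add 252.144.0.0/12 -> H1 at depth 12
  add 252.145.80.0/20 -> H4 at depth 20
  add 252.128.0.0/10 -> H2 at depth 10
  - 252.128.0.0/10 clear@10
  lookup 252.145.80.60: bits 11111100100100010101 walk d0:-→d1:-→d2:-→d3:-→d4:-→d5:-→d6:-→d7:-→d8:-→d9:-→d10:-→d11:-→d12:H1→d13:-→d14:-→d15:-→d16:-→d17:-→d18:-→d19:-→d20:H4 -> H4
  - 252.145.80.0/20 clear@20
  lookup 252.145.30.31: bits 11111100100100010 walk d0:-→d1:-→d2:-→d3:-→d4:-→d5:-→d6:-→d7:-→d8:-→d9:-→d10:-→d11:-→d12:H1→d13:-→d14:-→d15:-→d16:-→d17:- -> H1

== LOOKUPS ==
["H4","H1"]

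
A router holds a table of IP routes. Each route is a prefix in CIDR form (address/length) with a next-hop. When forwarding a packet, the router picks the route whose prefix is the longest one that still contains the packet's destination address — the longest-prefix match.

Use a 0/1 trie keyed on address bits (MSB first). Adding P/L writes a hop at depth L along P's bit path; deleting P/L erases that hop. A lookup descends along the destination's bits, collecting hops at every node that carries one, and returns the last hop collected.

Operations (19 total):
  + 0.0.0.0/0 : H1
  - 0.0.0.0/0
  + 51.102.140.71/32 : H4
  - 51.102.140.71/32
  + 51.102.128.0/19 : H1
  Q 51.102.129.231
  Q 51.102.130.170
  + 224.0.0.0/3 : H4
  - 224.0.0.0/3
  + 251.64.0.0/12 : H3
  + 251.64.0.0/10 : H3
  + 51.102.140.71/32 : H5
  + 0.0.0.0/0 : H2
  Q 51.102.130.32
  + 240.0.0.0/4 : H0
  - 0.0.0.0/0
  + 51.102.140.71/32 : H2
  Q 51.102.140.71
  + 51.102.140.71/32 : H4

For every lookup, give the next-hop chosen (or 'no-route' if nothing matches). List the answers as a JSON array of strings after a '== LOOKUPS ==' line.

Apply in order:
  + 0.0.0.0/0 (H1) depth=0
  - 0.0.0.0/0 clear@0
  + 51.102.140.71/32 (H4) depth=32
  - 51.102.140.71/32 clear@32
  + 51.102.128.0/19 (H1) depth=19
  ? 51.102.129.231  path d0:-→d1:-→d2:-→d3:-→d4:-→d5:-→d6:-→d7:-→d8:-→d9:-→d10:-→d11:-→d12:-→d13:-→d14:-→d15:-→d16:-→d17:-→d18:-→d19:H1→d20:-  best=H1
  ? 51.102.130.170  path d0:-→d1:-→d2:-→d3:-→d4:-→d5:-→d6:-→d7:-→d8:-→d9:-→d10:-→d11:-→d12:-→d13:-→d14:-→d15:-→d16:-→d17:-→d18:-→d19:H1→d20:-  best=H1
  + 224.0.0.0/3 (H4) depth=3
  - 224.0.0.0/3 clear@3
  + 251.64.0.0/12 (H3) depth=12
  + 251.64.0.0/10 (H3) depth=10
  + 51.102.140.71/32 (H5) depth=32
  + 0.0.0.0/0 (H2) depth=0
  ? 51.102.130.32  path d0:H2→d1:-→d2:-→d3:-→d4:-→d5:-→d6:-→d7:-→d8:-→d9:-→d10:-→d11:-→d12:-→d13:-→d14:-→d15:-→d16:-→d17:-→d18:-→d19:H1→d20:-  best=H1
  + 240.0.0.0/4 (H0) depth=4
  - 0.0.0.0/0 clear@0
  + 51.102.140.71/32 (H2) depth=32
  ? 51.102.140.71  path d0:-→d1:-→d2:-→d3:-→d4:-→d5:-→d6:-→d7:-→d8:-→d9:-→d10:-→d11:-→d12:-→d13:-→d14:-→d15:-→d16:-→d17:-→d18:-→d19:H1→d20:-→d21:-→d22:-→d23:-→d24:-→d25:-→d26:-→d27:-→d28:-→d29:-→d30:-→d31:-→d32:H2  best=H2
  + 51.102.140.71/32 (H4) depth=32

== LOOKUPS ==
["H1","H1","H1","H2"]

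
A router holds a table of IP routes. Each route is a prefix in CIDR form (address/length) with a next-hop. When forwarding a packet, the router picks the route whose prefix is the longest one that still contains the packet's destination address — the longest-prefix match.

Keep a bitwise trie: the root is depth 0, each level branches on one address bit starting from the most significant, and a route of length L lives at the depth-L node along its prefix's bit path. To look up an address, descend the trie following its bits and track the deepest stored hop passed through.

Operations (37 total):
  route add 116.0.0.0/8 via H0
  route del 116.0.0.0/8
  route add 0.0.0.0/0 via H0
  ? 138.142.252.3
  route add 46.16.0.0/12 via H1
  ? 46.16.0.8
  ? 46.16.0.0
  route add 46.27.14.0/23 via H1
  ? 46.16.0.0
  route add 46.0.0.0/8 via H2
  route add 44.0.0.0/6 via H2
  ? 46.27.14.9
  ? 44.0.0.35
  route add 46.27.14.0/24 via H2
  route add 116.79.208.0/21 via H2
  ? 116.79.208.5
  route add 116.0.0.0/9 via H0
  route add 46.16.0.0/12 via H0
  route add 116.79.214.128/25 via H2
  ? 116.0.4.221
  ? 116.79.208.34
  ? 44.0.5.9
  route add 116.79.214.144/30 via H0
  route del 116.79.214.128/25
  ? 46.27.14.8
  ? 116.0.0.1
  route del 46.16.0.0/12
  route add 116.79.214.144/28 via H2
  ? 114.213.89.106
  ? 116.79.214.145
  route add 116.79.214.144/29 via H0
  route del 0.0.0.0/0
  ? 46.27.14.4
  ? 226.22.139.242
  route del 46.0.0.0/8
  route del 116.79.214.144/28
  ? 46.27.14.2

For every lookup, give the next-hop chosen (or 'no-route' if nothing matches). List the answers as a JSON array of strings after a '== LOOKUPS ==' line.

Trace:
  add 116.0.0.0/8 -> H0 at depth 8
  - 116.0.0.0/8 clear@8
  add 0.0.0.0/0 -> H0 at depth 0
  lookup 138.142.252.3: bits ε walk d0:H0 -> H0
  add 46.16.0.0/12 -> H1 at depth 12
  lookup 46.16.0.8: bits 001011100001 walk d0:H0→d1:-→d2:-→d3:-→d4:-→d5:-→d6:-→d7:-→d8:-→d9:-→d10:-→d11:-→d12:H1 -> H1
  lookup 46.16.0.0: bits 001011100001 walk d0:H0→d1:-→d2:-→d3:-→d4:-→d5:-→d6:-→d7:-→d8:-→d9:-→d10:-→d11:-→d12:H1 -> H1
  add 46.27.14.0/23 -> H1 at depth 23
  lookup 46.16.0.0: bits 001011100001 walk d0:H0→d1:-→d2:-→d3:-→d4:-→d5:-→d6:-→d7:-→d8:-→d9:-→d10:-→d11:-→d12:H1 -> H1
  add 46.0.0.0/8 -> H2 at depth 8
  add 44.0.0.0/6 -> H2 at depth 6
  lookup 46.27.14.9: bits 00101110000110110000111 walk d0:H0→d1:-→d2:-→d3:-→d4:-→d5:-→d6:H2→d7:-→d8:H2→d9:-→d10:-→d11:-→d12:H1→d13:-→d14:-→d15:-→d16:-→d17:-→d18:-→d19:-→d20:-→d21:-→d22:-→d23:H1 -> H1
  lookup 44.0.0.35: bits 001011 walk d0:H0→d1:-→d2:-→d3:-→d4:-→d5:-→d6:H2 -> H2
  add 46.27.14.0/24 -> H2 at depth 24
  add 116.79.208.0/21 -> H2 at depth 21
  lookup 116.79.208.5: bits 011101000100111111010 walk d0:H0→d1:-→d2:-→d3:-→d4:-→d5:-→d6:-→d7:-→d8:-→d9:-→d10:-→d11:-→d12:-→d13:-→d14:-→d15:-→d16:-→d17:-→d18:-→d19:-→d20:-→d21:H2 -> H2
  add 116.0.0.0/9 -> H0 at depth 9
  add 46.16.0.0/12 -> H0 at depth 12
  add 116.79.214.128/25 -> H2 at depth 25
  lookup 116.0.4.221: bits 011101000 walk d0:H0→d1:-→d2:-→d3:-→d4:-→d5:-→d6:-→d7:-→d8:-→d9:H0 -> H0
  lookup 116.79.208.34: bits 011101000100111111010 walk d0:H0→d1:-→d2:-→d3:-→d4:-→d5:-→d6:-→d7:-→d8:-→d9:H0→d10:-→d11:-→d12:-→d13:-→d14:-→d15:-→d16:-→d17:-→d18:-→d19:-→d20:-→d21:H2 -> H2
  lookup 44.0.5.9: bits 001011 walk d0:H0→d1:-→d2:-→d3:-→d4:-→d5:-→d6:H2 -> H2
  add 116.79.214.144/30 -> H0 at depth 30
  - 116.79.214.128/25 clear@25
  lookup 46.27.14.8: bits 001011100001101100001110 walk d0:H0→d1:-→d2:-→d3:-→d4:-→d5:-→d6:H2→d7:-→d8:H2→d9:-→d10:-→d11:-→d12:H0→d13:-→d14:-→d15:-→d16:-→d17:-→d18:-→d19:-→d20:-→d21:-→d22:-→d23:H1→d24:H2 -> H2
  lookup 116.0.0.1: bits 011101000 walk d0:H0→d1:-→d2:-→d3:-→d4:-→d5:-→d6:-→d7:-→d8:-→d9:H0 -> H0
  - 46.16.0.0/12 clear@12
  add 116.79.214.144/28 -> H2 at depth 28
  lookup 114.213.89.106: bits 01110 walk d0:H0→d1:-→d2:-→d3:-→d4:-→d5:- -> H0
  lookup 116.79.214.145: bits 011101000100111111010110100100 walk d0:H0→d1:-→d2:-→d3:-→d4:-→d5:-→d6:-→d7:-→d8:-→d9:H0→d10:-→d11:-→d12:-→d13:-→d14:-→d15:-→d16:-→d17:-→d18:-→d19:-→d20:-→d21:H2→d22:-→d23:-→d24:-→d25:-→d26:-→d27:-→d28:H2→d29:-→d30:H0 -> H0
  add 116.79.214.144/29 -> H0 at depth 29
  - 0.0.0.0/0 clear@0
  lookup 46.27.14.4: bits 001011100001101100001110 walk d0:-→d1:-→d2:-→d3:-→d4:-→d5:-→d6:H2→d7:-→d8:H2→d9:-→d10:-→d11:-→d12:-→d13:-→d14:-→d15:-→d16:-→d17:-→d18:-→d19:-→d20:-→d21:-→d22:-→d23:H1→d24:H2 -> H2
  lookup 226.22.139.242: bits ε walk d0:- -> no-route
  - 46.0.0.0/8 clear@8
  - 116.79.214.144/28 clear@28
  lookup 46.27.14.2: bits 001011100001101100001110 walk d0:-→d1:-→d2:-→d3:-→d4:-→d5:-→d6:H2→d7:-→d8:-→d9:-→d10:-→d11:-→d12:-→d13:-→d14:-→d15:-→d16:-→d17:-→d18:-→d19:-→d20:-→d21:-→d22:-→d23:H1→d24:H2 -> H2

== LOOKUPS ==
["H0","H1","H1","H1","H1","H2","H2","H0","H2","H2","H2","H0","H0","H0","H2","no-route","H2"]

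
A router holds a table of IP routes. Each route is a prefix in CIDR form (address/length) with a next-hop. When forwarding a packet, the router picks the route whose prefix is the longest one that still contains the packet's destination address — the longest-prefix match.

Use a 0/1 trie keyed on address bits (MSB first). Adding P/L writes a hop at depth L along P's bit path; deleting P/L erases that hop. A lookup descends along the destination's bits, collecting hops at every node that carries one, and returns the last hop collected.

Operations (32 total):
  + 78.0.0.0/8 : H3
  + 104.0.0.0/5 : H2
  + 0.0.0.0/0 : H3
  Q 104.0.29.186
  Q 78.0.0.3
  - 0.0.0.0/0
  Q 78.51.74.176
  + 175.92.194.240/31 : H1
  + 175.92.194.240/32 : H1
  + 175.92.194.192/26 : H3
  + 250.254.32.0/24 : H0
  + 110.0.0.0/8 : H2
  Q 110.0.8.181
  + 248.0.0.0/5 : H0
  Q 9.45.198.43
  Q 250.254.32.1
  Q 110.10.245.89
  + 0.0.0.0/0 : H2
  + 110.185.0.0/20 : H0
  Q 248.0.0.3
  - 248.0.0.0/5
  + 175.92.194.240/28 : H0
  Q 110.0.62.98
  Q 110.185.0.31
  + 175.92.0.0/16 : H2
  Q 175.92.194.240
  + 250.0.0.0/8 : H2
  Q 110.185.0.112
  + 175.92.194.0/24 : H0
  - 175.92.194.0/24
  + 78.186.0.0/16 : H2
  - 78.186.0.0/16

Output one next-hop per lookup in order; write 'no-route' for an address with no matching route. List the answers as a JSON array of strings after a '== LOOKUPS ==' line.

Process each operation:
  + 78.0.0.0/8 (H3) depth=8
  + 104.0.0.0/5 (H2) depth=5
  + 0.0.0.0/0 (H3) depth=0
  ? 104.0.29.186  path d0:H3→d1:-→d2:-→d3:-→d4:-→d5:H2  best=H2
  ? 78.0.0.3  path d0:H3→d1:-→d2:-→d3:-→d4:-→d5:-→d6:-→d7:-→d8:H3  best=H3
  - 0.0.0.0/0 clear@0
  ? 78.51.74.176  path d0:-→d1:-→d2:-→d3:-→d4:-→d5:-→d6:-→d7:-→d8:H3  best=H3
  + 175.92.194.240/31 (H1) depth=31
  + 175.92.194.240/32 (H1) depth=32
  + 175.92.194.192/26 (H3) depth=26
  + 250.254.32.0/24 (H0) depth=24
  + 110.0.0.0/8 (H2) depth=8
  ? 110.0.8.181  path d0:-→d1:-→d2:-→d3:-→d4:-→d5:H2→d6:-→d7:-→d8:H2  best=H2
  + 248.0.0.0/5 (H0) depth=5
  ? 9.45.198.43  path d0:-→d1:-  best=no-route
  ? 250.254.32.1  path d0:-→d1:-→d2:-→d3:-→d4:-→d5:H0→d6:-→d7:-→d8:-→d9:-→d10:-→d11:-→d12:-→d13:-→d14:-→d15:-→d16:-→d17:-→d18:-→d19:-→d20:-→d21:-→d22:-→d23:-→d24:H0  best=H0
  ? 110.10.245.89  path d0:-→d1:-→d2:-→d3:-→d4:-→d5:H2→d6:-→d7:-→d8:H2  best=H2
  + 0.0.0.0/0 (H2) depth=0
  + 110.185.0.0/20 (H0) depth=20
  ? 248.0.0.3  path d0:H2→d1:-→d2:-→d3:-→d4:-→d5:H0→d6:-  best=H0
  - 248.0.0.0/5 clear@5
  + 175.92.194.240/28 (H0) depth=28
  ? 110.0.62.98  path d0:H2→d1:-→d2:-→d3:-→d4:-→d5:H2→d6:-→d7:-→d8:H2  best=H2
  ? 110.185.0.31  path d0:H2→d1:-→d2:-→d3:-→d4:-→d5:H2→d6:-→d7:-→d8:H2→d9:-→d10:-→d11:-→d12:-→d13:-→d14:-→d15:-→d16:-→d17:-→d18:-→d19:-→d20:H0  best=H0
  + 175.92.0.0/16 (H2) depth=16
  ? 175.92.194.240  path d0:H2→d1:-→d2:-→d3:-→d4:-→d5:-→d6:-→d7:-→d8:-→d9:-→d10:-→d11:-→d12:-→d13:-→d14:-→d15:-→d16:H2→d17:-→d18:-→d19:-→d20:-→d21:-→d22:-→d23:-→d24:-→d25:-→d26:H3→d27:-→d28:H0→d29:-→d30:-→d31:H1→d32:H1  best=H1
  + 250.0.0.0/8 (H2) depth=8
  ? 110.185.0.112  path d0:H2→d1:-→d2:-→d3:-→d4:-→d5:H2→d6:-→d7:-→d8:H2→d9:-→d10:-→d11:-→d12:-→d13:-→d14:-→d15:-→d16:-→d17:-→d18:-→d19:-→d20:H0  best=H0
  + 175.92.194.0/24 (H0) depth=24
  - 175.92.194.0/24 clear@24
  + 78.186.0.0/16 (H2) depth=16
  - 78.186.0.0/16 clear@16

== LOOKUPS ==
["H2","H3","H3","H2","no-route","H0","H2","H0","H2","H0","H1","H0"]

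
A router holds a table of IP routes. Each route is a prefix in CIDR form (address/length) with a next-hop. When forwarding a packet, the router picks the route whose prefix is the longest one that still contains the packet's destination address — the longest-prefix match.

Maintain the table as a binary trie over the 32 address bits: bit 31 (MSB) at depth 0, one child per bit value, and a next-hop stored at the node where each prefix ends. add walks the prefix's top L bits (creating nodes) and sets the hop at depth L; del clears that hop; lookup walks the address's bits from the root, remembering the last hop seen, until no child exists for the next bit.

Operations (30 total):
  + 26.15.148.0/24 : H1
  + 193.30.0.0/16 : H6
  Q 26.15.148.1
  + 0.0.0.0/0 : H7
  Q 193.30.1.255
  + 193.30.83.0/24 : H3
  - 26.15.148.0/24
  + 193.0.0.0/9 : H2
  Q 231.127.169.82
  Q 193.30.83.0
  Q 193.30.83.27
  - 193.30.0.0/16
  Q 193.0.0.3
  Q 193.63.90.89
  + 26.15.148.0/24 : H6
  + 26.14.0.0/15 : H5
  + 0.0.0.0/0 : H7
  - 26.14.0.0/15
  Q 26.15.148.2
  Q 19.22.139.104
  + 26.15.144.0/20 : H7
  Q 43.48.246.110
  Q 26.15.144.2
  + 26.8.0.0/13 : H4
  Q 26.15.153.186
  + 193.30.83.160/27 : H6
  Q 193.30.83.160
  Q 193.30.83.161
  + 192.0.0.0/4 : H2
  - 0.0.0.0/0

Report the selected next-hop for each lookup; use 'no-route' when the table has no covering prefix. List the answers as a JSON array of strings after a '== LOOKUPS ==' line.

Apply in order:
  add 26.15.148.0/24 -> H1 at depth 24
  add 193.30.0.0/16 -> H6 at depth 16
  lookup 26.15.148.1: bits 000110100000111110010100 walk d0:-→d1:-→d2:-→d3:-→d4:-→d5:-→d6:-→d7:-→d8:-→d9:-→d10:-→d11:-→d12:-→d13:-→d14:-→d15:-→d16:-→d17:-→d18:-→d19:-→d20:-→d21:-→d22:-→d23:-→d24:H1 -> H1
  add 0.0.0.0/0 -> H7 at depth 0
  lookup 193.30.1.255: bits 1100000100011110 walk d0:H7→d1:-→d2:-→d3:-→d4:-→d5:-→d6:-→d7:-→d8:-→d9:-→d10:-→d11:-→d12:-→d13:-→d14:-→d15:-→d16:H6 -> H6
  add 193.30.83.0/24 -> H3 at depth 24
  - 26.15.148.0/24 clear@24
  add 193.0.0.0/9 -> H2 at depth 9
  lookup 231.127.169.82: bits 11 walk d0:H7→d1:-→d2:- -> H7
  lookup 193.30.83.0: bits 110000010001111001010011 walk d0:H7→d1:-→d2:-→d3:-→d4:-→d5:-→d6:-→d7:-→d8:-→d9:H2→d10:-→d11:-→d12:-→d13:-→d14:-→d15:-→d16:H6→d17:-→d18:-→d19:-→d20:-→d21:-→d22:-→d23:-→d24:H3 -> H3
  lookup 193.30.83.27: bits 110000010001111001010011 walk d0:H7→d1:-→d2:-→d3:-→d4:-→d5:-→d6:-→d7:-→d8:-→d9:H2→d10:-→d11:-→d12:-→d13:-→d14:-→d15:-→d16:H6→d17:-→d18:-→d19:-→d20:-→d21:-→d22:-→d23:-→d24:H3 -> H3
  - 193.30.0.0/16 clear@16
  lookup 193.0.0.3: bits 11000001000 walk d0:H7→d1:-→d2:-→d3:-→d4:-→d5:-→d6:-→d7:-→d8:-→d9:H2→d10:-→d11:- -> H2
  lookup 193.63.90.89: bits 1100000100 walk d0:H7→d1:-→d2:-→d3:-→d4:-→d5:-→d6:-→d7:-→d8:-→d9:H2→d10:- -> H2
  add 26.15.148.0/24 -> H6 at depth 24
  add 26.14.0.0/15 -> H5 at depth 15
  add 0.0.0.0/0 -> H7 at depth 0
  - 26.14.0.0/15 clear@15
  lookup 26.15.148.2: bits 000110100000111110010100 walk d0:H7→d1:-→d2:-→d3:-→d4:-→d5:-→d6:-→d7:-→d8:-→d9:-→d10:-→d11:-→d12:-→d13:-→d14:-→d15:-→d16:-→d17:-→d18:-→d19:-→d20:-→d21:-→d22:-→d23:-→d24:H6 -> H6
  lookup 19.22.139.104: bits 0001 walk d0:H7→d1:-→d2:-→d3:-→d4:- -> H7
  add 26.15.144.0/20 -> H7 at depth 20
  lookup 43.48.246.110: bits 00 walk d0:H7→d1:-→d2:- -> H7
  lookup 26.15.144.2: bits 000110100000111110010 walk d0:H7→d1:-→d2:-→d3:-→d4:-→d5:-→d6:-→d7:-→d8:-→d9:-→d10:-→d11:-→d12:-→d13:-→d14:-→d15:-→d16:-→d17:-→d18:-→d19:-→d20:H7→d21:- -> H7
  add 26.8.0.0/13 -> H4 at depth 13
  lookup 26.15.153.186: bits 00011010000011111001 walk d0:H7→d1:-→d2:-→d3:-→d4:-→d5:-→d6:-→d7:-→d8:-→d9:-→d10:-→d11:-→d12:-→d13:H4→d14:-→d15:-→d16:-→d17:-→d18:-→d19:-→d20:H7 -> H7
  add 193.30.83.160/27 -> H6 at depth 27
  lookup 193.30.83.160: bits 110000010001111001010011101 walk d0:H7→d1:-→d2:-→d3:-→d4:-→d5:-→d6:-→d7:-→d8:-→d9:H2→d10:-→d11:-→d12:-→d13:-→d14:-→d15:-→d16:-→d17:-→d18:-→d19:-→d20:-→d21:-→d22:-→d23:-→d24:H3→d25:-→d26:-→d27:H6 -> H6
  lookup 193.30.83.161: bits 110000010001111001010011101 walk d0:H7→d1:-→d2:-→d3:-→d4:-→d5:-→d6:-→d7:-→d8:-→d9:H2→d10:-→d11:-→d12:-→d13:-→d14:-→d15:-→d16:-→d17:-→d18:-→d19:-→d20:-→d21:-→d22:-→d23:-→d24:H3→d25:-→d26:-→d27:H6 -> H6
  add 192.0.0.0/4 -> H2 at depth 4
  - 0.0.0.0/0 clear@0

== LOOKUPS ==
["H1","H6","H7","H3","H3","H2","H2","H6","H7","H7","H7","H7","H6","H6"]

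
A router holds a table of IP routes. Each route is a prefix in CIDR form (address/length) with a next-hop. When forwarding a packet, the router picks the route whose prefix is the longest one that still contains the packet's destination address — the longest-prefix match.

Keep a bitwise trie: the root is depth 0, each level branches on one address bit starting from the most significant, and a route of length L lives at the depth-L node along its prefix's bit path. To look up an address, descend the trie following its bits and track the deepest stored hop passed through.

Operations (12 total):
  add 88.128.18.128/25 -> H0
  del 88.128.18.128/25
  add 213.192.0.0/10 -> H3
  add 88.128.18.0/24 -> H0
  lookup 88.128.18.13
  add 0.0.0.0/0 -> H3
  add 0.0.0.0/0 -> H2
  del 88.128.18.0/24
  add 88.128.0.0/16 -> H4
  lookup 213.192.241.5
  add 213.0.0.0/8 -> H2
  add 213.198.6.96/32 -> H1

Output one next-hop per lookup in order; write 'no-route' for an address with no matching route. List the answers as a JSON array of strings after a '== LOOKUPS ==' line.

Trace:
  add 88.128.18.128/25 -> H0 at depth 25
  - 88.128.18.128/25 clear@25
  add 213.192.0.0/10 -> H3 at depth 10
  add 88.128.18.0/24 -> H0 at depth 24
  ? 88.128.18.13  path d0:-→d1:-→d2:-→d3:-→d4:-→d5:-→d6:-→d7:-→d8:-→d9:-→d10:-→d11:-→d12:-→d13:-→d14:-→d15:-→d16:-→d17:-→d18:-→d19:-→d20:-→d21:-→d22:-→d23:-→d24:H0  best=H0
  add 0.0.0.0/0 -> H3 at depth 0
  add 0.0.0.0/0 -> H2 at depth 0
  - 88.128.18.0/24 clear@24
  add 88.128.0.0/16 -> H4 at depth 16
  ? 213.192.241.5  path d0:H2→d1:-→d2:-→d3:-→d4:-→d5:-→d6:-→d7:-→d8:-→d9:-→d10:H3  best=H3
  add 213.0.0.0/8 -> H2 at depth 8
  add 213.198.6.96/32 -> H1 at depth 32

== LOOKUPS ==
["H0","H3"]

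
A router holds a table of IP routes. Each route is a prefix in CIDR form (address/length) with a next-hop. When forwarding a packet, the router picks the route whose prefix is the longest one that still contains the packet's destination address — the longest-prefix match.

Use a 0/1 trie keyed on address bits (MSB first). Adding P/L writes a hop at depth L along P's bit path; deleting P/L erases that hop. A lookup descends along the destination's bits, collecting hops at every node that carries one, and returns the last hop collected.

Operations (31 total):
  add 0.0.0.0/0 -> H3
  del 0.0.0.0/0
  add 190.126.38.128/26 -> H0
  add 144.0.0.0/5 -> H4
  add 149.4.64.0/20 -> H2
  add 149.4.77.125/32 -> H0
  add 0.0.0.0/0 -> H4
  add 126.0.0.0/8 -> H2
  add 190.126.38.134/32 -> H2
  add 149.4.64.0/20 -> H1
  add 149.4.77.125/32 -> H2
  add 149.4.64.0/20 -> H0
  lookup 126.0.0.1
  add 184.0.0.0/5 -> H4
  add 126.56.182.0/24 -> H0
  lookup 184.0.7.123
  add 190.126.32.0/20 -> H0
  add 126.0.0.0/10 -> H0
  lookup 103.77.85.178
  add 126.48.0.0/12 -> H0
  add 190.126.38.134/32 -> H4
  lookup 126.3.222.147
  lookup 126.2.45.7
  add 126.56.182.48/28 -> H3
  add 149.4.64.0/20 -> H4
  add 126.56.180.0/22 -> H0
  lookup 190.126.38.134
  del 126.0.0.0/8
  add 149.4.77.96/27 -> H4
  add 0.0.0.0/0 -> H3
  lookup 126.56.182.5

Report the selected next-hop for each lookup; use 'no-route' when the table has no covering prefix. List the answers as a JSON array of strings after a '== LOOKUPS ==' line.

Process each operation:
  add 0.0.0.0/0 -> H3 at depth 0
  del 0.0.0.0/0 (clear depth 0)
  add 190.126.38.128/26 -> H0 at depth 26
  add 144.0.0.0/5 -> H4 at depth 5
  add 149.4.64.0/20 -> H2 at depth 20
  add 149.4.77.125/32 -> H0 at depth 32
  add 0.0.0.0/0 -> H4 at depth 0
  add 126.0.0.0/8 -> H2 at depth 8
  add 190.126.38.134/32 -> H2 at depth 32
  add 149.4.64.0/20 -> H1 at depth 20
  add 149.4.77.125/32 -> H2 at depth 32
  add 149.4.64.0/20 -> H0 at depth 20
  Q 126.0.0.1: descend 01111110 ; hops seen [H4,H2] ; pick H2
  add 184.0.0.0/5 -> H4 at depth 5
  add 126.56.182.0/24 -> H0 at depth 24
  Q 184.0.7.123: descend 10111 ; hops seen [H4,H4] ; pick H4
  add 190.126.32.0/20 -> H0 at depth 20
  add 126.0.0.0/10 -> H0 at depth 10
  Q 103.77.85.178: descend 011 ; hops seen [H4] ; pick H4
  add 126.48.0.0/12 -> H0 at depth 12
  add 190.126.38.134/32 -> H4 at depth 32
  Q 126.3.222.147: descend 0111111000 ; hops seen [H4,H2,H0] ; pick H0
  Q 126.2.45.7: descend 0111111000 ; hops seen [H4,H2,H0] ; pick H0
  add 126.56.182.48/28 -> H3 at depth 28
  add 149.4.64.0/20 -> H4 at depth 20
  add 126.56.180.0/22 -> H0 at depth 22
  Q 190.126.38.134: descend 10111110011111100010011010000110 ; hops seen [H4,H4,H0,H0,H4] ; pick H4
  del 126.0.0.0/8 (clear depth 8)
  add 149.4.77.96/27 -> H4 at depth 27
  add 0.0.0.0/0 -> H3 at depth 0
  Q 126.56.182.5: descend 01111110001110001011011000 ; hops seen [H3,H0,H0,H0,H0] ; pick H0

== LOOKUPS ==
["H2","H4","H4","H0","H0","H4","H0"]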